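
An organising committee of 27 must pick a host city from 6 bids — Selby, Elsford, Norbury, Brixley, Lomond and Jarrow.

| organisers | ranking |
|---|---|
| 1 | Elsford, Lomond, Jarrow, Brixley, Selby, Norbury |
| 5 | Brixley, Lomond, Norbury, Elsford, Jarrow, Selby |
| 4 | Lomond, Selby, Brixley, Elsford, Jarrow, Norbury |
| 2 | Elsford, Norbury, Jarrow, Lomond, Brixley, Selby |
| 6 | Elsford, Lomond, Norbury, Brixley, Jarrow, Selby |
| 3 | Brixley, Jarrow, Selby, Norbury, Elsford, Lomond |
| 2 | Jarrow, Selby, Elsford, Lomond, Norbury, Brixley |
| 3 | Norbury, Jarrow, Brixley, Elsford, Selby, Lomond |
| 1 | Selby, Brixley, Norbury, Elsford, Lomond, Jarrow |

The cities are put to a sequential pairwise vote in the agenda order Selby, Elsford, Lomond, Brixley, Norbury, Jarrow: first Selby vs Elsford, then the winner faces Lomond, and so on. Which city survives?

Brixley

Round 1: Selby vs Elsford — 10–17, Elsford advances.
Round 2: Elsford vs Lomond — 18–9, Elsford advances.
Round 3: Elsford vs Brixley — 11–16, Brixley advances.
Round 4: Brixley vs Norbury — 14–13, Brixley advances.
Round 5: Brixley vs Jarrow — 19–8, Brixley advances.
Brixley survives the agenda.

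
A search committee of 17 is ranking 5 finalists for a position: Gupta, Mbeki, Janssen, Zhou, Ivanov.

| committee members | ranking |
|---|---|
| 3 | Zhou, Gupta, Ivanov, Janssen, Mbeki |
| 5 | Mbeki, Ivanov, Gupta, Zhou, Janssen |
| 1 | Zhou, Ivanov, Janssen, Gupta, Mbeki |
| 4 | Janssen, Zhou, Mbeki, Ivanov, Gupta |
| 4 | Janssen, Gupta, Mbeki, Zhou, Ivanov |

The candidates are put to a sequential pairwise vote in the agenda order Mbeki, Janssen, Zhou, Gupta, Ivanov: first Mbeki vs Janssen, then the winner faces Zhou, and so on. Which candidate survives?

Round 1: Mbeki vs Janssen — 5–12, Janssen advances.
Round 2: Janssen vs Zhou — 8–9, Zhou advances.
Round 3: Zhou vs Gupta — 8–9, Gupta advances.
Round 4: Gupta vs Ivanov — 7–10, Ivanov advances.
The agenda winner is Ivanov.

Ivanov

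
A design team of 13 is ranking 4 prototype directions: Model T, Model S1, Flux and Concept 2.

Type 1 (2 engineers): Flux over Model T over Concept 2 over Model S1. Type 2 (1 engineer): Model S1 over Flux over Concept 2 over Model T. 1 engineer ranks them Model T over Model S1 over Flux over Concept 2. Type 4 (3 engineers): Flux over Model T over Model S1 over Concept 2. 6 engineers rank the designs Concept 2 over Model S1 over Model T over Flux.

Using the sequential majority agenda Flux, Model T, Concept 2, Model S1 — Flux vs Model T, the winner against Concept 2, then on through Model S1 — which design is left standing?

Round 1: Flux vs Model T — 6–7, Model T advances.
Round 2: Model T vs Concept 2 — 6–7, Concept 2 advances.
Round 3: Concept 2 vs Model S1 — 8–5, Concept 2 advances.
Concept 2 survives the agenda.

Concept 2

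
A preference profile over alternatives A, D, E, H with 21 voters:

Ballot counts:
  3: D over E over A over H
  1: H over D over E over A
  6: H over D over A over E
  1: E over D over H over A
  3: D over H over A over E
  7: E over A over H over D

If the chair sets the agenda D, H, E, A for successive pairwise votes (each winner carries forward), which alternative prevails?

Round 1: D vs H — 7–14, H advances.
Round 2: H vs E — 10–11, E advances.
Round 3: E vs A — 12–9, E advances.
The agenda winner is E.

E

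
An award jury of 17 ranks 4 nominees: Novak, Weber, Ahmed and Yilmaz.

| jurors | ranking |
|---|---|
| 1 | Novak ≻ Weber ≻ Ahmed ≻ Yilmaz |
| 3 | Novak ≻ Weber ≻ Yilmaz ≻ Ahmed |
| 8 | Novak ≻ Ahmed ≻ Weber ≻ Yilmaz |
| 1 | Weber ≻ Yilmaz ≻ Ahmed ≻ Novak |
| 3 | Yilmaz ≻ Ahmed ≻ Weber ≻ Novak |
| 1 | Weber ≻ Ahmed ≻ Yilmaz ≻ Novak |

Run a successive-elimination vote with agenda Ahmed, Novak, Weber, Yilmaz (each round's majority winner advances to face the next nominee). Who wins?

Novak

Round 1: Ahmed vs Novak — 5–12, Novak advances.
Round 2: Novak vs Weber — 12–5, Novak advances.
Round 3: Novak vs Yilmaz — 12–5, Novak advances.
Novak survives the agenda.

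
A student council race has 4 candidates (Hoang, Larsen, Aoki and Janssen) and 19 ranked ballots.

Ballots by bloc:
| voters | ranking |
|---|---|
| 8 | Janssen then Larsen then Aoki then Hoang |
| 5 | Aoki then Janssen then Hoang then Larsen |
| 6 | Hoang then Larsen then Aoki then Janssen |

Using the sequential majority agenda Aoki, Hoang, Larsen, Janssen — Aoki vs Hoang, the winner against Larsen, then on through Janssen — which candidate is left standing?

Round 1: Aoki vs Hoang — 13–6, Aoki advances.
Round 2: Aoki vs Larsen — 5–14, Larsen advances.
Round 3: Larsen vs Janssen — 6–13, Janssen advances.
The agenda winner is Janssen.

Janssen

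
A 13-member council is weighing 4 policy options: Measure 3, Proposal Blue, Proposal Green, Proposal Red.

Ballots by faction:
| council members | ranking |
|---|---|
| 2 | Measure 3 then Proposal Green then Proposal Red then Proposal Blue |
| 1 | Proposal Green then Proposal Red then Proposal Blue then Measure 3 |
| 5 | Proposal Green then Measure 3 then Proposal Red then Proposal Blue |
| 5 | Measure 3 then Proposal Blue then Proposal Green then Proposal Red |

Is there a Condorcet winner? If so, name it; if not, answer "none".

Measure 3

Pairwise majorities:
Measure 3 vs Proposal Blue: Measure 3 wins 12–1.
Measure 3 vs Proposal Green: 2+5 = 7 for Measure 3, 6 for Proposal Green — Measure 3 by 7–6.
Measure 3 vs Proposal Red: Measure 3 wins 12–1.
Proposal Blue vs Proposal Green: Proposal Blue is ranked higher on 5 ballots, Proposal Green on 8. Proposal Green wins 8–5.
Proposal Blue–Proposal Red: Proposal Red 8–5.
Proposal Green vs Proposal Red: Proposal Green, 13–0.
Measure 3 wins every pairwise contest, so Measure 3 is the Condorcet winner.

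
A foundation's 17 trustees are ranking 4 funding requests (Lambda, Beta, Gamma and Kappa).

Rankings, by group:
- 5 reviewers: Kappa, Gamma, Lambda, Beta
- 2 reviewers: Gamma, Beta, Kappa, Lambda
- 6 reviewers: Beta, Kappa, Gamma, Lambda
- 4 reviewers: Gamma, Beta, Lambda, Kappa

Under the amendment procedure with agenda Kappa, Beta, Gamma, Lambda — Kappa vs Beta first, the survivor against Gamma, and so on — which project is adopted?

Gamma

Round 1: Kappa vs Beta — 5–12, Beta advances.
Round 2: Beta vs Gamma — 6–11, Gamma advances.
Round 3: Gamma vs Lambda — 17–0, Gamma advances.
The agenda winner is Gamma.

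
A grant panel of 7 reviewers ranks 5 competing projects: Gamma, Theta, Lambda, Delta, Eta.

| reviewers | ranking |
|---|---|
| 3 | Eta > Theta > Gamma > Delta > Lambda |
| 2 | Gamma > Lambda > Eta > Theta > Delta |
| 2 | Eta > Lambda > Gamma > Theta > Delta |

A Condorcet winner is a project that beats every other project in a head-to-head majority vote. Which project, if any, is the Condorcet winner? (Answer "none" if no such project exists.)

Eta

Pairwise majorities:
Gamma vs Theta: 2+2 = 4 for Gamma, 3 for Theta — Gamma by 4–3.
Gamma vs Lambda: 5 to 2, Gamma.
Gamma vs Delta: Gamma wins 7–0.
Gamma vs Eta: Eta, 5–2.
Theta vs Lambda: Theta preferred on 3 ballots; Lambda wins 4–3.
Theta vs Delta: Theta, 7–0.
Theta vs Eta: Theta is ranked higher on 0 ballots, Eta on 7. Eta wins 7–0.
Lambda vs Delta: Lambda is ranked higher on 2+2 = 4 ballots, Delta on 3. Lambda wins 4–3.
Lambda vs Eta: Lambda preferred on 2 ballots; Eta wins 5–2.
Delta vs Eta: Delta preferred on 0 ballots; Eta wins 7–0.
Eta defeats every rival head-to-head and is the Condorcet winner.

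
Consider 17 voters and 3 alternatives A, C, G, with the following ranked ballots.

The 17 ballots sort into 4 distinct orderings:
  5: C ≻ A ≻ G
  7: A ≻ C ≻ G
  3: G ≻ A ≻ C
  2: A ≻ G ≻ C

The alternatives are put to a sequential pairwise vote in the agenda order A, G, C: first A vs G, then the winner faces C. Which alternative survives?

A

Round 1: A vs G — 14–3, A advances.
Round 2: A vs C — 12–5, A advances.
The agenda winner is A.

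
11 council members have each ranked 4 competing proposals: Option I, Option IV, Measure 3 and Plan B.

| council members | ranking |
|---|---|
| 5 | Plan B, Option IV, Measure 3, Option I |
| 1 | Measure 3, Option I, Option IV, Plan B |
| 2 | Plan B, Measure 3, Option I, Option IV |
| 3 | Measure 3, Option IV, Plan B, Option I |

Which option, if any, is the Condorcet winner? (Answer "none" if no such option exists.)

Plan B

Check each pair by majority over 11 ballots:
Option I vs Option IV: 1+2 = 3 for Option I, 8 for Option IV — Option IV by 8–3.
Option I vs Measure 3: Option I preferred on 0 ballots; Measure 3 wins 11–0.
Option I vs Plan B: 1 to 10, Plan B.
Option IV vs Measure 3: 5 to 6, Measure 3.
Option IV vs Plan B: 1+3 = 4 for Option IV, 7 for Plan B — Plan B by 7–4.
Measure 3 vs Plan B: Measure 3 preferred on 1+3 = 4 ballots; Plan B wins 7–4.
Only Plan B has no losses; Plan B is the Condorcet winner.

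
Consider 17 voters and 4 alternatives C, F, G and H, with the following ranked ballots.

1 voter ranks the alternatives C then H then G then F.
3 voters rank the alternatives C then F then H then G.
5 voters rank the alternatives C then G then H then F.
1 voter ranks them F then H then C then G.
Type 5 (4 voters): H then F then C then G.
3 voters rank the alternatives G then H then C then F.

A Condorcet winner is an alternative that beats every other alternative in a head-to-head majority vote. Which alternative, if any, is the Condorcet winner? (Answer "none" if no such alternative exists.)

C

Head-to-head results (17 voters):
C vs F: C, 12–5.
C vs G: C wins 14–3.
C vs H: C, 9–8.
F vs G: F preferred on 3+1+4 = 8 ballots; G wins 9–8.
F vs H: F is ranked higher on 3+1 = 4 ballots, H on 13. H wins 13–4.
G vs H: G preferred on 5+3 = 8 ballots; H wins 9–8.
C beats each of F, G, H — C is the Condorcet winner.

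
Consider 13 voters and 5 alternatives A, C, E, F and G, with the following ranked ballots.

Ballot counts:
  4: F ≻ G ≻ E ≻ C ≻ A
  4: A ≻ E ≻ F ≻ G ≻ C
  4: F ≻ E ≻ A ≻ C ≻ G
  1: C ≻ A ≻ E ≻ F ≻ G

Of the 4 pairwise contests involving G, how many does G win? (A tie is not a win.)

G against each rival (13 voters):
G–A: A 9–4.
G vs C: G preferred on 4+4 = 8 ballots; G wins 8–5.
G vs E: G is ranked higher on 4 ballots, E on 9. E wins 9–4.
G–F: F 13–0.
G beats C; loses to A, E, F — 1 pairwise win.

1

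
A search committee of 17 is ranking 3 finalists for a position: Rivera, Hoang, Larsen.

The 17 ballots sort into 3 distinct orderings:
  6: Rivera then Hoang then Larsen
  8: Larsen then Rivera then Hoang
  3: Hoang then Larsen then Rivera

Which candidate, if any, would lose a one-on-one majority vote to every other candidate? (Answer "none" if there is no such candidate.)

Head-to-head results (17 committee members):
Rivera vs Hoang: Rivera wins 14–3.
Rivera vs Larsen: Rivera preferred on 6 ballots; Larsen wins 11–6.
Hoang vs Larsen: 9 to 8, Hoang.
No candidate is winless: Rivera beats Hoang; Hoang beats Larsen; Larsen beats Rivera. There is no Condorcet loser.

none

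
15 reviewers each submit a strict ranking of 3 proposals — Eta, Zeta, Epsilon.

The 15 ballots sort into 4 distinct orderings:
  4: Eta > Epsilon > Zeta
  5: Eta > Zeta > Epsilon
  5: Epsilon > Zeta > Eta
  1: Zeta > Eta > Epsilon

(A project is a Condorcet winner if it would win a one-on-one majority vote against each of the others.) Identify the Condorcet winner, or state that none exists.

Eta

Check each pair by majority over 15 ballots:
Eta vs Zeta: 4+5 = 9 for Eta, 6 for Zeta — Eta by 9–6.
Eta vs Epsilon: 4+5+1 = 10 for Eta, 5 for Epsilon — Eta by 10–5.
Zeta vs Epsilon: 6 to 9, Epsilon.
Only Eta has no losses; Eta is the Condorcet winner.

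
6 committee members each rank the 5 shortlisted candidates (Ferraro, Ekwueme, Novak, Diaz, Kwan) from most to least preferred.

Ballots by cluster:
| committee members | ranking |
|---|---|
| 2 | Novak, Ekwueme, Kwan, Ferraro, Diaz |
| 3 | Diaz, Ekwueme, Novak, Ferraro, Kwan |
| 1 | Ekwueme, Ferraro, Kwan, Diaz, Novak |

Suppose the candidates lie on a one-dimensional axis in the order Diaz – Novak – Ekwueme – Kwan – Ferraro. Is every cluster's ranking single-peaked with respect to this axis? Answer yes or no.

Axis positions: Diaz=1, Novak=2, Ekwueme=3, Kwan=4, Ferraro=5.
Cluster 1 (peak Novak at position 2): ranking walks positions 2-3-4-5-1, expanding outward from the peak — single-peaked.
Cluster 2: ranking walks positions 1-3-2-5-4; Ekwueme is ranked above Novak even though Novak lies between Ekwueme and the peak Diaz on the axis — preferences dip and rise again. Not single-peaked.
Cluster 3: ranking walks positions 3-5-4-1-2; Ferraro is ranked above Kwan even though Kwan lies between Ferraro and the peak Ekwueme on the axis — preferences dip and rise again. Not single-peaked.
Cluster 2 violates single-peakedness, so the profile is not single-peaked on this axis.

no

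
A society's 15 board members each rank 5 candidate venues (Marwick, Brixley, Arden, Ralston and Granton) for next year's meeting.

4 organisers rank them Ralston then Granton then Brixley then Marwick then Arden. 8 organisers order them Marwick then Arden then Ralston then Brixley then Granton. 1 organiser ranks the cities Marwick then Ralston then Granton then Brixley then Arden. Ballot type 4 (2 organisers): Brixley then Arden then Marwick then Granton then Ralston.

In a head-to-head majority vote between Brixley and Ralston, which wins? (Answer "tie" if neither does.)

Ballots ranking Brixley above Ralston: 2.
Ballots ranking Ralston above Brixley: 15 − 2 = 13.
Ralston wins the head-to-head 13–2.

Ralston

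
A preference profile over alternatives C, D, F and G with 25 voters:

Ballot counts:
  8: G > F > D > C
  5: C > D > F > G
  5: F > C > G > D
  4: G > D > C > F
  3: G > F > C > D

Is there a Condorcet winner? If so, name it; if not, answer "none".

Pairwise majorities:
C vs D: 5+5+3 = 13 for C, 12 for D — C by 13–12.
C vs F: F wins 16–9.
C vs G: C preferred on 5+5 = 10 ballots; G wins 15–10.
D vs F: D preferred on 5+4 = 9 ballots; F wins 16–9.
D vs G: G, 20–5.
F vs G: G wins 15–10.
G defeats every rival head-to-head and is the Condorcet winner.

G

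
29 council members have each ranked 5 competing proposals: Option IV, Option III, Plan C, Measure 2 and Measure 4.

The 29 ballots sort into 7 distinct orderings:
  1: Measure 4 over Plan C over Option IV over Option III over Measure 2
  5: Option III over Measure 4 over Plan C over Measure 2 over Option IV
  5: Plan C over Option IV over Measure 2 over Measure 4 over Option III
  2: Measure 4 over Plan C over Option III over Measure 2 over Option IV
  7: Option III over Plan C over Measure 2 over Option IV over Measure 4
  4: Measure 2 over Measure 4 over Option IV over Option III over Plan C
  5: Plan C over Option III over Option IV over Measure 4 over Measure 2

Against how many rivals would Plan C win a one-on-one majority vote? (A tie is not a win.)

Plan C against each rival (29 council members):
Plan C vs Option IV: Plan C wins 25–4.
Plan C vs Option III: Plan C is ranked higher on 1+5+2+5 = 13 ballots, Option III on 16. Option III wins 16–13.
Plan C–Measure 2: Plan C 25–4.
Plan C vs Measure 4: Plan C, 17–12.
Plan C beats Option IV, Measure 2, Measure 4; loses to Option III — 3 pairwise wins.

3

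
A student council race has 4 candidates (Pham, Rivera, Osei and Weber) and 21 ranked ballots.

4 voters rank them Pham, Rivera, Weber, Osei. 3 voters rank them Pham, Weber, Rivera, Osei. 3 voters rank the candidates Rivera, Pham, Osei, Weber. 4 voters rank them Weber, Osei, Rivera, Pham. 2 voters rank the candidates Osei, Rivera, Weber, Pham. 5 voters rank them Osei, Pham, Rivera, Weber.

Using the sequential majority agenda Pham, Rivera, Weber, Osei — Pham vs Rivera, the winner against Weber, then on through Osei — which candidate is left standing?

Osei

Round 1: Pham vs Rivera — 12–9, Pham advances.
Round 2: Pham vs Weber — 15–6, Pham advances.
Round 3: Pham vs Osei — 10–11, Osei advances.
Osei survives the agenda.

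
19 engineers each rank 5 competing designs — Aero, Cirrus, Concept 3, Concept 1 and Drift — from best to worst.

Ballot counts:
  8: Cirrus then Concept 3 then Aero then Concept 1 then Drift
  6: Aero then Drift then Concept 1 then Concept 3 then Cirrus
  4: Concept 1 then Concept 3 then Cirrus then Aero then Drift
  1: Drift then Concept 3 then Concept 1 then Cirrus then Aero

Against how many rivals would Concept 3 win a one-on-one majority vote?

Concept 3 against each rival (19 engineers):
Concept 3 vs Aero: Concept 3 wins 13–6.
Concept 3 vs Cirrus: Concept 3 wins 11–8.
Concept 3 vs Concept 1: Concept 1 wins 10–9.
Concept 3 vs Drift: Concept 3, 12–7.
Concept 3 beats Aero, Cirrus, Drift; loses to Concept 1 — 3 pairwise wins.

3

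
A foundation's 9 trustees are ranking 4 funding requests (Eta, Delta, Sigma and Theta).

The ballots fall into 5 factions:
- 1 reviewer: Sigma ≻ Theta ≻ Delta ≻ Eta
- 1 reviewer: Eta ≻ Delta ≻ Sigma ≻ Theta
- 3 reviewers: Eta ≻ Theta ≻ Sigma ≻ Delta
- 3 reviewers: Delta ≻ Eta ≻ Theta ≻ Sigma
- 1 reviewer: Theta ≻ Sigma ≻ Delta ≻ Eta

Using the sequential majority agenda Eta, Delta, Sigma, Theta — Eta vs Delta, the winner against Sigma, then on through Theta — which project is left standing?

Theta

Round 1: Eta vs Delta — 4–5, Delta advances.
Round 2: Delta vs Sigma — 4–5, Sigma advances.
Round 3: Sigma vs Theta — 2–7, Theta advances.
The agenda winner is Theta.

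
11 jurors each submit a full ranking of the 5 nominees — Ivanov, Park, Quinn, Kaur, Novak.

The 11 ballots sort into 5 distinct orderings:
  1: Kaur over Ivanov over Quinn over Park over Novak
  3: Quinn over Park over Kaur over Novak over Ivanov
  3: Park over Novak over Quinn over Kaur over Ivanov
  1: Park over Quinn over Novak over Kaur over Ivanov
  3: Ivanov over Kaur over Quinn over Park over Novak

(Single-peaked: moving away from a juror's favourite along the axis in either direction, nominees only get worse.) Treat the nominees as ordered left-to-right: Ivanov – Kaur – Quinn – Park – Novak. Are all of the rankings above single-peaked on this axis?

Axis positions: Ivanov=1, Kaur=2, Quinn=3, Park=4, Novak=5.
Group 1 (peak Kaur at position 2): ranking walks positions 2-1-3-4-5, expanding outward from the peak — single-peaked.
Group 2 (peak Quinn at position 3): ranking walks positions 3-4-2-5-1, expanding outward from the peak — single-peaked.
Group 3 (peak Park at position 4): ranking walks positions 4-5-3-2-1, expanding outward from the peak — single-peaked.
Group 4 (peak Park at position 4): ranking walks positions 4-3-5-2-1, expanding outward from the peak — single-peaked.
Group 5 (peak Ivanov at position 1): ranking walks positions 1-2-3-4-5, expanding outward from the peak — single-peaked.
Every ranking is single-peaked on this axis.

yes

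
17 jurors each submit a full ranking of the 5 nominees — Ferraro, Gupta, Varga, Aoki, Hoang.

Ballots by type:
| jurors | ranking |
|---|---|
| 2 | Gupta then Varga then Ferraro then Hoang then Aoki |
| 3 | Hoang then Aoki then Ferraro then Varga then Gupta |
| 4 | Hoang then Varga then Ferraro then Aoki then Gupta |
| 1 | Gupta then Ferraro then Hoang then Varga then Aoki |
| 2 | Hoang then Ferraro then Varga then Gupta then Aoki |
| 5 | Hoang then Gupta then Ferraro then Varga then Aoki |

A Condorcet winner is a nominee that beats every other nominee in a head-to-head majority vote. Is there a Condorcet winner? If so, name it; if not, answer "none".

Hoang

Pairwise majorities:
Ferraro vs Gupta: 3+4+2 = 9 for Ferraro, 8 for Gupta — Ferraro by 9–8.
Ferraro–Varga: Ferraro 11–6.
Ferraro vs Aoki: Ferraro preferred on 2+4+1+2+5 = 14 ballots; Ferraro wins 14–3.
Ferraro vs Hoang: Hoang wins 14–3.
Gupta vs Varga: Varga wins 9–8.
Gupta vs Aoki: Gupta is ranked higher on 2+1+2+5 = 10 ballots, Aoki on 7. Gupta wins 10–7.
Gupta vs Hoang: Hoang, 14–3.
Varga vs Aoki: Varga is ranked higher on 2+4+1+2+5 = 14 ballots, Aoki on 3. Varga wins 14–3.
Varga vs Hoang: 2 for Varga, 15 for Hoang — Hoang by 15–2.
Aoki vs Hoang: Hoang, 17–0.
Only Hoang has no losses; Hoang is the Condorcet winner.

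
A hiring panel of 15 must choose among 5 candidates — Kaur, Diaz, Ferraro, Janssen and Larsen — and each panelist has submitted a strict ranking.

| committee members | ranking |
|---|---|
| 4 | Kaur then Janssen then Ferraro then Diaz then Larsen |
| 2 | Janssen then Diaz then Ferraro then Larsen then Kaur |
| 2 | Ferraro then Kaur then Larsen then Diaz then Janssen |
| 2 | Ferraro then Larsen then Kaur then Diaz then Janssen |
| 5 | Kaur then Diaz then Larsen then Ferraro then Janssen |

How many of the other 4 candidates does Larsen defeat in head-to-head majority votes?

1

Larsen against each rival (15 committee members):
Larsen vs Kaur: Larsen is ranked higher on 2+2 = 4 ballots, Kaur on 11. Kaur wins 11–4.
Larsen vs Diaz: Diaz, 11–4.
Larsen vs Ferraro: Ferraro, 10–5.
Larsen vs Janssen: Larsen, 9–6.
Larsen beats Janssen; loses to Kaur, Diaz, Ferraro — 1 pairwise win.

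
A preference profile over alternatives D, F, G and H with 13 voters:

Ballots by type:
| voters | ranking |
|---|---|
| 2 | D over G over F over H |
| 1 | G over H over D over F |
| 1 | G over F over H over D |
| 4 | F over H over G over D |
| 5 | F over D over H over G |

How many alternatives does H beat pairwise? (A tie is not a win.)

H against each rival (13 voters):
H–D: D 7–6.
H vs F: H preferred on 1 ballot; F wins 12–1.
H vs G: H is ranked higher on 4+5 = 9 ballots, G on 4. H wins 9–4.
H beats G; loses to D, F — 1 pairwise win.

1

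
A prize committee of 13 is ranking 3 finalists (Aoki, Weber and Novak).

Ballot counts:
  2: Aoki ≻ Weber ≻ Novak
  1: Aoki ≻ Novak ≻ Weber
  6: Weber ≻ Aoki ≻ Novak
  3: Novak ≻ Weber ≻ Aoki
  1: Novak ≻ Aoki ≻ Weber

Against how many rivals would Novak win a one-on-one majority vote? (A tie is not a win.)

0

Novak against each rival (13 jurors):
Novak vs Aoki: Aoki, 9–4.
Novak vs Weber: Weber, 8–5.
Novak beats no one; loses to Aoki, Weber — 0 pairwise wins.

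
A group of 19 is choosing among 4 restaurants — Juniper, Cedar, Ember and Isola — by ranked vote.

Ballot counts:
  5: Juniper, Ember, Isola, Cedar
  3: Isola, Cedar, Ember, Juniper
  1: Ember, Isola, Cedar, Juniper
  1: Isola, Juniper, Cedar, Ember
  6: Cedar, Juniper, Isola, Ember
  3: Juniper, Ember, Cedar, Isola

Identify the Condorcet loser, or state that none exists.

Ember

Head-to-head results (19 friends):
Juniper vs Cedar: 9 to 10, Cedar.
Juniper vs Ember: Juniper, 15–4.
Juniper vs Isola: 5+6+3 = 14 for Juniper, 5 for Isola — Juniper by 14–5.
Cedar vs Ember: 3+1+6 = 10 for Cedar, 9 for Ember — Cedar by 10–9.
Cedar vs Isola: Isola wins 10–9.
Ember vs Isola: Isola, 10–9.
Ember loses to every other restaurant — it is the Condorcet loser.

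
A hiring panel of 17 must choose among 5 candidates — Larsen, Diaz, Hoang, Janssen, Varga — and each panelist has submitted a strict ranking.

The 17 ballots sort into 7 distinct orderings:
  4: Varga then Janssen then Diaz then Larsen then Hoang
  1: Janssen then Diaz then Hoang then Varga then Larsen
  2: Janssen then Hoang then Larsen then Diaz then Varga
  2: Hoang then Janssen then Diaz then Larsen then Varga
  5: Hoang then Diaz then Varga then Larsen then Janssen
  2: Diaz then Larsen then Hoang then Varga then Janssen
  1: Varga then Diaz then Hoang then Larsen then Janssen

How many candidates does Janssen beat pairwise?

2

Janssen against each rival (17 committee members):
Janssen–Larsen: Janssen 9–8.
Janssen vs Diaz: Janssen, 9–8.
Janssen vs Hoang: 4+1+2 = 7 for Janssen, 10 for Hoang — Hoang by 10–7.
Janssen–Varga: Varga 12–5.
Janssen beats Larsen, Diaz; loses to Hoang, Varga — 2 pairwise wins.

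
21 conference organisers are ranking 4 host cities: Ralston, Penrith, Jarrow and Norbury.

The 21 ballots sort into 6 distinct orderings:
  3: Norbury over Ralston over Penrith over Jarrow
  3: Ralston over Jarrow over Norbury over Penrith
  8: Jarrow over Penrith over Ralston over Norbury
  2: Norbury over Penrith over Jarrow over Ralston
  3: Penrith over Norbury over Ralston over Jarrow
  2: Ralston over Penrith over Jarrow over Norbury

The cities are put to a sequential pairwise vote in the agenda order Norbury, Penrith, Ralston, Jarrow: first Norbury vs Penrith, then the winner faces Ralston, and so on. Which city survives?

Jarrow

Round 1: Norbury vs Penrith — 8–13, Penrith advances.
Round 2: Penrith vs Ralston — 13–8, Penrith advances.
Round 3: Penrith vs Jarrow — 10–11, Jarrow advances.
Jarrow survives the agenda.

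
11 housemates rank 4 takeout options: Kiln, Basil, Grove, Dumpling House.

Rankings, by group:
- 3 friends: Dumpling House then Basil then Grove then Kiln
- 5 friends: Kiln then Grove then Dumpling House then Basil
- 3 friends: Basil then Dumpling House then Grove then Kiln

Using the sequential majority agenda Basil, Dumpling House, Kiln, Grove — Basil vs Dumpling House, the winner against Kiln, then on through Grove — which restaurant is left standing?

Round 1: Basil vs Dumpling House — 3–8, Dumpling House advances.
Round 2: Dumpling House vs Kiln — 6–5, Dumpling House advances.
Round 3: Dumpling House vs Grove — 6–5, Dumpling House advances.
Dumpling House survives the agenda.

Dumpling House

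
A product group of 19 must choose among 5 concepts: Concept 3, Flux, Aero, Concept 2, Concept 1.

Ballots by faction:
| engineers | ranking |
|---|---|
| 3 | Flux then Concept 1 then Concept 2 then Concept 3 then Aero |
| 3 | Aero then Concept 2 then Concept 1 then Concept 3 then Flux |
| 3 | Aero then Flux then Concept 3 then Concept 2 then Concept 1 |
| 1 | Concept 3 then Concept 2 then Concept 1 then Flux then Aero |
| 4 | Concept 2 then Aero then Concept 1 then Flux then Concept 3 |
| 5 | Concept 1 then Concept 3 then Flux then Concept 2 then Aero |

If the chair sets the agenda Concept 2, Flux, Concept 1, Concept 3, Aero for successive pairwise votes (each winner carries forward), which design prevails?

Aero

Round 1: Concept 2 vs Flux — 8–11, Flux advances.
Round 2: Flux vs Concept 1 — 6–13, Concept 1 advances.
Round 3: Concept 1 vs Concept 3 — 15–4, Concept 1 advances.
Round 4: Concept 1 vs Aero — 9–10, Aero advances.
The agenda winner is Aero.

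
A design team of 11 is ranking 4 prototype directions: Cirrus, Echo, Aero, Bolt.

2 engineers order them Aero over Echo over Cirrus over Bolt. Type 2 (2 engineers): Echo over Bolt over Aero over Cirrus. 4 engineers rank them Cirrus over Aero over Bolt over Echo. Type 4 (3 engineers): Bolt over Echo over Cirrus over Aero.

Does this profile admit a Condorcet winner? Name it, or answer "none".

Check each pair by majority over 11 ballots:
Cirrus vs Echo: 4 to 7, Echo.
Cirrus vs Aero: Cirrus is ranked higher on 4+3 = 7 ballots, Aero on 4. Cirrus wins 7–4.
Cirrus vs Bolt: Cirrus is ranked higher on 2+4 = 6 ballots, Bolt on 5. Cirrus wins 6–5.
Echo vs Aero: Echo is ranked higher on 2+3 = 5 ballots, Aero on 6. Aero wins 6–5.
Echo vs Bolt: 2+2 = 4 for Echo, 7 for Bolt — Bolt by 7–4.
Aero vs Bolt: 6 to 5, Aero.
Each design drops at least one matchup (Cirrus loses to Echo; Echo loses to Aero; Aero loses to Cirrus; Bolt loses to Cirrus); the cycle Cirrus > Aero > Echo > Cirrus rules out a Condorcet winner.

none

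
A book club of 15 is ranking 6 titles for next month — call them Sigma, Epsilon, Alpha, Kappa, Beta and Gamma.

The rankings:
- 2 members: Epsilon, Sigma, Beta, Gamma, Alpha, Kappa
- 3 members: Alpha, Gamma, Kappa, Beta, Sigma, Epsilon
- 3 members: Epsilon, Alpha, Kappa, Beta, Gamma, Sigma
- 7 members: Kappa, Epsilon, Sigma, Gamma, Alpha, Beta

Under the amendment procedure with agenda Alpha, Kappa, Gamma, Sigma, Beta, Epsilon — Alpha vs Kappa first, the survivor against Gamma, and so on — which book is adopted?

Round 1: Alpha vs Kappa — 8–7, Alpha advances.
Round 2: Alpha vs Gamma — 6–9, Gamma advances.
Round 3: Gamma vs Sigma — 6–9, Sigma advances.
Round 4: Sigma vs Beta — 9–6, Sigma advances.
Round 5: Sigma vs Epsilon — 3–12, Epsilon advances.
Epsilon survives the agenda.

Epsilon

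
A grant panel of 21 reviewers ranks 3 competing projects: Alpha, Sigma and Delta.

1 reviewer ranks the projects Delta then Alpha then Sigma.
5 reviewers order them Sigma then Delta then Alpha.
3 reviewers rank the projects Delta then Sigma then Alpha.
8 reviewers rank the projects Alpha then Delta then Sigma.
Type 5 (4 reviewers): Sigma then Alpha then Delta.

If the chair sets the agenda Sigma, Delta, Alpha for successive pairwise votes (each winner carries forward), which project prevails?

Round 1: Sigma vs Delta — 9–12, Delta advances.
Round 2: Delta vs Alpha — 9–12, Alpha advances.
The agenda winner is Alpha.

Alpha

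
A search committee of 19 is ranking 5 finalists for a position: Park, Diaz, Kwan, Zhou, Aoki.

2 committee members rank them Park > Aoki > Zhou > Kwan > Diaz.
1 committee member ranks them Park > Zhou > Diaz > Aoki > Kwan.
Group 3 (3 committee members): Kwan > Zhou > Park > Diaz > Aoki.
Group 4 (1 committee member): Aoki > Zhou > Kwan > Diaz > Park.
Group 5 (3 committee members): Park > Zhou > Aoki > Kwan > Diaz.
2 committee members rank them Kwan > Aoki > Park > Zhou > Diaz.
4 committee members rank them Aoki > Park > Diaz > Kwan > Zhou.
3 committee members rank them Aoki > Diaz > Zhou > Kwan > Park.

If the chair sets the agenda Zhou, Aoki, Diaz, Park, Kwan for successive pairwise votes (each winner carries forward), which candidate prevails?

Aoki

Round 1: Zhou vs Aoki — 7–12, Aoki advances.
Round 2: Aoki vs Diaz — 15–4, Aoki advances.
Round 3: Aoki vs Park — 10–9, Aoki advances.
Round 4: Aoki vs Kwan — 14–5, Aoki advances.
The agenda winner is Aoki.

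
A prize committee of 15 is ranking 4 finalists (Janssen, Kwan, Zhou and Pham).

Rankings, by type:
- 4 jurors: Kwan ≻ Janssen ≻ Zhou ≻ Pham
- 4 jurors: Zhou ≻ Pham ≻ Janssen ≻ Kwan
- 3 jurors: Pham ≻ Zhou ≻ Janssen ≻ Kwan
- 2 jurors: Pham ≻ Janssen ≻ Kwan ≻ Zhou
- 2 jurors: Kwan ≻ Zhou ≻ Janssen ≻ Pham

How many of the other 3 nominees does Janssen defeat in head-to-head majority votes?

Janssen against each rival (15 jurors):
Janssen–Kwan: Janssen 9–6.
Janssen–Zhou: Zhou 9–6.
Janssen vs Pham: Pham, 9–6.
Janssen beats Kwan; loses to Zhou, Pham — 1 pairwise win.

1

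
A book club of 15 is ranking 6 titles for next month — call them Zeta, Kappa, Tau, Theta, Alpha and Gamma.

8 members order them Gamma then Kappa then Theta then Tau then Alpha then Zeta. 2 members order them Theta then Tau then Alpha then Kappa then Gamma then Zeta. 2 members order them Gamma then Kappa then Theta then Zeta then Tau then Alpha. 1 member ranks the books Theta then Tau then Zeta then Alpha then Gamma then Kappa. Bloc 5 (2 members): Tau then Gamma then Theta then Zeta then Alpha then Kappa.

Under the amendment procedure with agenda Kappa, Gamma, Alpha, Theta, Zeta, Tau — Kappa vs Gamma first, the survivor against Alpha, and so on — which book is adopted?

Gamma

Round 1: Kappa vs Gamma — 2–13, Gamma advances.
Round 2: Gamma vs Alpha — 12–3, Gamma advances.
Round 3: Gamma vs Theta — 12–3, Gamma advances.
Round 4: Gamma vs Zeta — 14–1, Gamma advances.
Round 5: Gamma vs Tau — 10–5, Gamma advances.
The agenda winner is Gamma.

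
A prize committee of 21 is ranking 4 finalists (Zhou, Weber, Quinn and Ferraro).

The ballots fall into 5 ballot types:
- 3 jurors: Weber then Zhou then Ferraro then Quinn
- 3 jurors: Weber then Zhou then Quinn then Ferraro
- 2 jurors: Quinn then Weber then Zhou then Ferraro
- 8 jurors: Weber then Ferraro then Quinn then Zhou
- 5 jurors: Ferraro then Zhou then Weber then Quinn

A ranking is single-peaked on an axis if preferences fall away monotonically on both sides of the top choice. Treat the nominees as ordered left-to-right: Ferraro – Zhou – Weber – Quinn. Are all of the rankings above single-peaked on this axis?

no

Axis positions: Ferraro=1, Zhou=2, Weber=3, Quinn=4.
Ballot type 1 (peak Weber at position 3): ranking walks positions 3-2-1-4, expanding outward from the peak — single-peaked.
Ballot type 2 (peak Weber at position 3): ranking walks positions 3-2-4-1, expanding outward from the peak — single-peaked.
Ballot type 3 (peak Quinn at position 4): ranking walks positions 4-3-2-1, expanding outward from the peak — single-peaked.
Ballot type 4: ranking walks positions 3-1-4-2; Ferraro is ranked above Zhou even though Zhou lies between Ferraro and the peak Weber on the axis — preferences dip and rise again. Not single-peaked.
Ballot type 5 (peak Ferraro at position 1): ranking walks positions 1-2-3-4, expanding outward from the peak — single-peaked.
Ballot type 4 violates single-peakedness, so the profile is not single-peaked on this axis.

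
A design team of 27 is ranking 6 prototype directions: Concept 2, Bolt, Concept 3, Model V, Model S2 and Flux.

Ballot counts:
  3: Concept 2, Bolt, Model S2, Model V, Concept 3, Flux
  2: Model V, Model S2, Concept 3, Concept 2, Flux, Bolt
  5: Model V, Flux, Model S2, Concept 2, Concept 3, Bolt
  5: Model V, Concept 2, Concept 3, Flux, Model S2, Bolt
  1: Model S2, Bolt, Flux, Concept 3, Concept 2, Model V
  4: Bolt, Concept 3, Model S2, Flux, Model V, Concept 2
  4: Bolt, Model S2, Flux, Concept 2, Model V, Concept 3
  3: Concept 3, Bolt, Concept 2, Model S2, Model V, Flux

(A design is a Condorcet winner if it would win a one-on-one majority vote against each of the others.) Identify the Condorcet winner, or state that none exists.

Pairwise majorities:
Concept 2 vs Bolt: 3+2+5+5 = 15 for Concept 2, 12 for Bolt — Concept 2 by 15–12.
Concept 2 vs Concept 3: Concept 2 preferred on 3+5+5+4 = 17 ballots; Concept 2 wins 17–10.
Concept 2 vs Model V: 3+1+4+3 = 11 for Concept 2, 16 for Model V — Model V by 16–11.
Concept 2 vs Model S2: 3+5+3 = 11 for Concept 2, 16 for Model S2 — Model S2 by 16–11.
Concept 2 vs Flux: Concept 2 is ranked higher on 3+2+5+3 = 13 ballots, Flux on 14. Flux wins 14–13.
Bolt vs Concept 3: Bolt preferred on 3+1+4+4 = 12 ballots; Concept 3 wins 15–12.
Bolt vs Model V: 3+1+4+4+3 = 15 for Bolt, 12 for Model V — Bolt by 15–12.
Bolt vs Model S2: Bolt is ranked higher on 3+4+4+3 = 14 ballots, Model S2 on 13. Bolt wins 14–13.
Bolt vs Flux: Bolt is ranked higher on 3+1+4+4+3 = 15 ballots, Flux on 12. Bolt wins 15–12.
Concept 3 vs Model V: Concept 3 is ranked higher on 1+4+3 = 8 ballots, Model V on 19. Model V wins 19–8.
Concept 3 vs Model S2: Concept 3 is ranked higher on 5+4+3 = 12 ballots, Model S2 on 15. Model S2 wins 15–12.
Concept 3 vs Flux: 17 to 10, Concept 3.
Model V vs Model S2: 12 to 15, Model S2.
Model V vs Flux: 18 to 9, Model V.
Model S2 vs Flux: Model S2 preferred on 3+2+1+4+4+3 = 17 ballots; Model S2 wins 17–10.
Every design loses at least once (Concept 2 loses to Model V; Bolt loses to Concept 2; Concept 3 loses to Concept 2; Model V loses to Bolt; Model S2 loses to Bolt; Flux loses to Bolt). The majority relation contains the cycle Concept 2 > Bolt > Model V > Concept 2, so there is no Condorcet winner.

none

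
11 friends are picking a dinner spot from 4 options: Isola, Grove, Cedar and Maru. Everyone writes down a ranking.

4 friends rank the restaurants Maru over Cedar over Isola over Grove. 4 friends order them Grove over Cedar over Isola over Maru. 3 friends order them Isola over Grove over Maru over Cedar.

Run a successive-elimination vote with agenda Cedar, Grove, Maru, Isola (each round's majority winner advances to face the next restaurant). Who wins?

Round 1: Cedar vs Grove — 4–7, Grove advances.
Round 2: Grove vs Maru — 7–4, Grove advances.
Round 3: Grove vs Isola — 4–7, Isola advances.
Isola survives the agenda.

Isola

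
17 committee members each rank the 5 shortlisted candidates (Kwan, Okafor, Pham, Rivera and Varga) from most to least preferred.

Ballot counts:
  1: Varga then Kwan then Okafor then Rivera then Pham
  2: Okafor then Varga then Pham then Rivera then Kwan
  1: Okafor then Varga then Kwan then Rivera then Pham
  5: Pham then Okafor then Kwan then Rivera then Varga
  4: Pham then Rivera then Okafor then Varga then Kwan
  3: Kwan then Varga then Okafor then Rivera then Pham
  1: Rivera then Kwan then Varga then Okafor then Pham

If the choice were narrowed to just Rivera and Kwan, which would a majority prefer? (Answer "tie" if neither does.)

Ballots ranking Rivera above Kwan: 2 + 4 + 1 = 7.
Ballots ranking Kwan above Rivera: 17 − 7 = 10.
Kwan wins the head-to-head 10–7.

Kwan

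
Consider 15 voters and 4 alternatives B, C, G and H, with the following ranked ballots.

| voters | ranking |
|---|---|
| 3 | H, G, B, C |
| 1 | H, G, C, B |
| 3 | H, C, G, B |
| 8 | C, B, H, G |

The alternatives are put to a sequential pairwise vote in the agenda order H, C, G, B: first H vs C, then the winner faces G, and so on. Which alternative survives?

C

Round 1: H vs C — 7–8, C advances.
Round 2: C vs G — 11–4, C advances.
Round 3: C vs B — 12–3, C advances.
C survives the agenda.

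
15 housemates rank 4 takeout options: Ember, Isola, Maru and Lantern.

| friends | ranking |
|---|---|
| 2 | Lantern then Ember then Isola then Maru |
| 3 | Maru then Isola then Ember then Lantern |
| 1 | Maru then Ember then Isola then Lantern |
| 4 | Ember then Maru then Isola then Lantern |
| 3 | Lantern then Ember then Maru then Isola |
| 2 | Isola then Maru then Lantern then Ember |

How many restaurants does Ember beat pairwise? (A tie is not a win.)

Ember against each rival (15 friends):
Ember vs Isola: 10 to 5, Ember.
Ember vs Maru: Ember wins 9–6.
Ember–Lantern: Ember 8–7.
Ember beats Isola, Maru, Lantern — 3 pairwise wins.

3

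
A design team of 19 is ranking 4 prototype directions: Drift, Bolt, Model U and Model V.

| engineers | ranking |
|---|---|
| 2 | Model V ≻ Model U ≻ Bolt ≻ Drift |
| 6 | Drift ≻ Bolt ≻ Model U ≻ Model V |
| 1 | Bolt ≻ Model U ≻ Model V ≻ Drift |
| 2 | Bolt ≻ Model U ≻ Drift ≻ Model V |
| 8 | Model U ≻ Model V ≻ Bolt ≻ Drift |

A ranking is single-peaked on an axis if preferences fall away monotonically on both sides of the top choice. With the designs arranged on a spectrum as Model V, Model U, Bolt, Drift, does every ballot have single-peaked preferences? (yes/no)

yes

Axis positions: Model V=1, Model U=2, Bolt=3, Drift=4.
Bloc 1 (peak Model V at position 1): ranking walks positions 1-2-3-4, expanding outward from the peak — single-peaked.
Bloc 2 (peak Drift at position 4): ranking walks positions 4-3-2-1, expanding outward from the peak — single-peaked.
Bloc 3 (peak Bolt at position 3): ranking walks positions 3-2-1-4, expanding outward from the peak — single-peaked.
Bloc 4 (peak Bolt at position 3): ranking walks positions 3-2-4-1, expanding outward from the peak — single-peaked.
Bloc 5 (peak Model U at position 2): ranking walks positions 2-1-3-4, expanding outward from the peak — single-peaked.
Every ranking is single-peaked on this axis.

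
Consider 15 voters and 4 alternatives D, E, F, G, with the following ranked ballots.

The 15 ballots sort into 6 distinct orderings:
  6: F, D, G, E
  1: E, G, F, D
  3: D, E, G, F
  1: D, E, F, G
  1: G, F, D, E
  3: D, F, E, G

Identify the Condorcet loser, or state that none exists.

G

Pairwise majorities:
D vs E: D wins 14–1.
D–F: F 8–7.
D vs G: D preferred on 6+3+1+3 = 13 ballots; D wins 13–2.
E vs F: 1+3+1 = 5 for E, 10 for F — F by 10–5.
E vs G: E is ranked higher on 1+3+1+3 = 8 ballots, G on 7. E wins 8–7.
F vs G: 6+1+3 = 10 for F, 5 for G — F by 10–5.
Only G has no wins; G is the Condorcet loser.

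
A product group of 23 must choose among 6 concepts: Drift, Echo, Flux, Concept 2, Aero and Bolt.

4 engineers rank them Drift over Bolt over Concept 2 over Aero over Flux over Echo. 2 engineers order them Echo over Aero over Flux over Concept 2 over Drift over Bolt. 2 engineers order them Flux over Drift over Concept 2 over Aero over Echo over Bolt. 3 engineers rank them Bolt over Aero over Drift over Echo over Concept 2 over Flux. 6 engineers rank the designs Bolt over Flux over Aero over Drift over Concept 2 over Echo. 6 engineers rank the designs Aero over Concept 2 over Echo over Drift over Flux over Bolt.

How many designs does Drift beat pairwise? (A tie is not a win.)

4

Drift against each rival (23 engineers):
Drift vs Echo: Drift preferred on 4+2+3+6 = 15 ballots; Drift wins 15–8.
Drift vs Flux: Drift, 13–10.
Drift vs Concept 2: 15 to 8, Drift.
Drift vs Aero: Aero wins 17–6.
Drift vs Bolt: 14 to 9, Drift.
Drift beats Echo, Flux, Concept 2, Bolt; loses to Aero — 4 pairwise wins.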